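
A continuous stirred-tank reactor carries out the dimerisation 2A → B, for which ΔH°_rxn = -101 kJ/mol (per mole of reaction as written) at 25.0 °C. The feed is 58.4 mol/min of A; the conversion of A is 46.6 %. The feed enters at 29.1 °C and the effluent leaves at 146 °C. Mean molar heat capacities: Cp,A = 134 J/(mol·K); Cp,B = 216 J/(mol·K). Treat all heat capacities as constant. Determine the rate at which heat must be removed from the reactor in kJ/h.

Q_out = 32700 kJ/h

Extent of reaction ξ = 0.466 × 58.4 / 2 = 13.607 mol/min
Reaction term: ξ·ΔH°_rxn = 13.607 × -101 = -1374.3 kJ/min
Sensible, feed 29.1→25 °C: -32.085 kJ/min
Outlet flows (mol/min): A 31.186, B 13.607
Sensible, products 25→146 °C: 861.28 kJ/min
Q = ΔH = -545.13 kJ/min = -9.0855 kW
Heat removed = 32708 kJ/h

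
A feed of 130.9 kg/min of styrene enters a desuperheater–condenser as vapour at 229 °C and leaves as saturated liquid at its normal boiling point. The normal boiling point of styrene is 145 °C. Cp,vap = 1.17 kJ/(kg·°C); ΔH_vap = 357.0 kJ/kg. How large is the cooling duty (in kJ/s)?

vapour 229→145 °C: -98.28 kJ/kg
condensation at 145 °C: -357 kJ/kg
Δh = -98.28 + -357 = -455.28 kJ/kg
Q = ṁ·Δh = 130.9 kg/min × -455.28 kJ/kg = -59596 kJ/min
|Q| = 993.27 kW

Q_c = 993 kJ/s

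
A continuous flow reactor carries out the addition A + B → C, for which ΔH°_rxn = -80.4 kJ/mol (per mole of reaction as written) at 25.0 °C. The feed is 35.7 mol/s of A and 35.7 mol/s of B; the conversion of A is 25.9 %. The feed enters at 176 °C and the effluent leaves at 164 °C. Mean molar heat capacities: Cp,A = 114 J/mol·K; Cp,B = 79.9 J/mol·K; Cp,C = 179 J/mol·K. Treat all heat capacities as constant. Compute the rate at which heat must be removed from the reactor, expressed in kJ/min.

Q_out = 50700 kJ/min

Extent of reaction ξ = 0.259 × 35.7 = 9.2463 mol/s
Reaction term: ξ·ΔH°_rxn = 9.2463 × -80.4 = -743.4 kJ/s
Sensible, feed 176→25 °C: -1045.3 kJ/s
Outlet flows (mol/s): A 26.454, B 26.454, C 9.2463
Sensible, products 25→164 °C: 943.04 kJ/s
Q = ΔH = -845.62 kJ/s = -845.62 kW
Heat removed = 50737 kJ/min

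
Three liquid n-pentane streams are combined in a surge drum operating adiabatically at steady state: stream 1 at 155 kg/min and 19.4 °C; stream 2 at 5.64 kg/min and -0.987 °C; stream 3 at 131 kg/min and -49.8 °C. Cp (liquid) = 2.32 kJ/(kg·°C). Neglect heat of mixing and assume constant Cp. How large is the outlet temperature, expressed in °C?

No heat crosses the boundary, so H_out = H_in.
T_out = Σ ṁᵢCp,ᵢTᵢ / Σ ṁᵢCp,ᵢ
      = -8171.9 / 676.6 = -12.078 °C

T_out = -12.1 °C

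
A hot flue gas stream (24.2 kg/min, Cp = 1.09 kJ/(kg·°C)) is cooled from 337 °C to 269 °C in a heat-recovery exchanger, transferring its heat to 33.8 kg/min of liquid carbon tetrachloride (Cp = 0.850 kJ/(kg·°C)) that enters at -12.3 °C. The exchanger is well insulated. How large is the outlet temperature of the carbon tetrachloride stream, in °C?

Heat released by hot stream: Q = 24.2 × 1.09 × (337 − 269) = 1793.7 kJ/min
Energy balance on cold side (adiabatic exchanger): Q = ṁ_c·Cp_c·(T_c,out − T_c,in)
T_c,out = -12.3 + 1793.7/(33.8 × 0.850) = 50.133 °C

T_c,out = 50.1 °C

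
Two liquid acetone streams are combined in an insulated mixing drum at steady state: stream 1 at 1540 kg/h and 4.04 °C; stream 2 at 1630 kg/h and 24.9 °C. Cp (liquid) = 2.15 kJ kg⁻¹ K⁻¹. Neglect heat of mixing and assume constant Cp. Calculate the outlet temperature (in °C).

No heat crosses the boundary, so H_out = H_in.
T_out = Σ ṁᵢCp,ᵢTᵢ / Σ ṁᵢCp,ᵢ
      = 100640 / 6815.5 = 14.766 °C

T_out = 14.8 °C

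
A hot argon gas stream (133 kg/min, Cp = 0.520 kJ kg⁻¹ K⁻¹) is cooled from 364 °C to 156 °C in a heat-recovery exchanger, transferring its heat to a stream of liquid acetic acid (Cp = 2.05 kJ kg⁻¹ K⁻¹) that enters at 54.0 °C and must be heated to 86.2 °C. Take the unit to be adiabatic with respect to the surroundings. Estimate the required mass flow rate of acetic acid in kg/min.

Heat released by hot stream: Q = 133 × 0.520 × (364 − 156) = 14385 kJ/min
Energy balance on cold side (adiabatic exchanger): Q = ṁ_c·Cp_c·(T_c,out − T_c,in)
ṁ_c = 14385 / [2.05 × (86.2 − 54.0)] = 217.93 kg/min

ṁ_c = 218 kg/min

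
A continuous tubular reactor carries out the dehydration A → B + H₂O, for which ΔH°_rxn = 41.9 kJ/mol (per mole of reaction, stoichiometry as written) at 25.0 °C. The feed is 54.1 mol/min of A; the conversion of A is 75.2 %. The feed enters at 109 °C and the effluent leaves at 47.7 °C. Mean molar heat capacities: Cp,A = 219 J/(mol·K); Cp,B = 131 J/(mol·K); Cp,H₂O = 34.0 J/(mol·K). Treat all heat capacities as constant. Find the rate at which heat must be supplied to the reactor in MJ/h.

Q_in = 55.7 MJ/h

Extent of reaction ξ = 0.752 × 54.1 = 40.683 mol/min
Reaction term: ξ·ΔH°_rxn = 40.683 × 41.9 = 1704.6 kJ/min
Sensible, feed 109→25 °C: -995.22 kJ/min
Outlet flows (mol/min): A 13.417, B 40.683, H₂O 40.683
Sensible, products 25→47.7 °C: 219.08 kJ/min
Q = ΔH = 928.48 kJ/min = 15.475 kW
Heat supplied = 55.709 MJ/h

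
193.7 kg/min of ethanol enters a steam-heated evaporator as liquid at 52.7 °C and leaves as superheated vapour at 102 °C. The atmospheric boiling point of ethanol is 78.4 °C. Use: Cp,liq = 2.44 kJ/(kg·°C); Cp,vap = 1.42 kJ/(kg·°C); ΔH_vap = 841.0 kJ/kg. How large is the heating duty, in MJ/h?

liquid 52.7→78.4 °C: 62.708 kJ/kg
vaporisation at 78.4 °C: 841 kJ/kg
vapour 78.4→102 °C: 33.512 kJ/kg
Δh = 62.708 + 841 + 33.512 = 937.22 kJ/kg
Q = ṁ·Δh = 193.7 kg/min × 937.22 kJ/kg = 181540 kJ/min
|Q| = 3025.7 kW = 10892 MJ/h

Q = 10900 MJ/h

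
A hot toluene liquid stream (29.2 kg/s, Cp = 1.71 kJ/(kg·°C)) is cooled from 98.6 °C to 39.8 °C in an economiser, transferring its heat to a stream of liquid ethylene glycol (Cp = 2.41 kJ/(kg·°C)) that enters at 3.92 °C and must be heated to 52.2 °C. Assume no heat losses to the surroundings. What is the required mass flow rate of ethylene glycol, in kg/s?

ṁ_c = 25.2 kg/s

Heat released by hot stream: Q = 29.2 × 1.71 × (98.6 − 39.8) = 2936 kJ/s
Energy balance on cold side (adiabatic exchanger): Q = ṁ_c·Cp_c·(T_c,out − T_c,in)
ṁ_c = 2936 / [2.41 × (52.2 − 3.92)] = 25.233 kg/s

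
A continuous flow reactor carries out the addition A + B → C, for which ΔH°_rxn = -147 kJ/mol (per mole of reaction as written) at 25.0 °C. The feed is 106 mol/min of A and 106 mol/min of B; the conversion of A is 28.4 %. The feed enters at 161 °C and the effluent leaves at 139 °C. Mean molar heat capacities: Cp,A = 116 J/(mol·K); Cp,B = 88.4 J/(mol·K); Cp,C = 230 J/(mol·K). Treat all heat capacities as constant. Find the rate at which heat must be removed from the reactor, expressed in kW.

Q_out = 80.2 kW

Extent of reaction ξ = 0.284 × 106 = 30.104 mol/min
Reaction term: ξ·ΔH°_rxn = 30.104 × -147 = -4425.3 kJ/min
Sensible, feed 161→25 °C: -2946.6 kJ/min
Outlet flows (mol/min): A 75.896, B 75.896, C 30.104
Sensible, products 25→139 °C: 2557.8 kJ/min
Q = ΔH = -4814.1 kJ/min = -80.235 kW
Heat removed = 80.235 kW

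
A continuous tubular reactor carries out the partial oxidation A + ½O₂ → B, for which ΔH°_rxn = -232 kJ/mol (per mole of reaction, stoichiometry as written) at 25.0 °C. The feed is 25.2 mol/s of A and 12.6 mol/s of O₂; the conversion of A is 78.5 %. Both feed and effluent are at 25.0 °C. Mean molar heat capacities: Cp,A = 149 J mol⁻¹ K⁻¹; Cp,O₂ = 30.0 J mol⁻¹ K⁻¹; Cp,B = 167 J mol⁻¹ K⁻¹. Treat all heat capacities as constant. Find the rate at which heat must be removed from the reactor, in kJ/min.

Q_out = 275000 kJ/min

Extent of reaction ξ = 0.785 × 25.2 = 19.782 mol/s
Reaction term: ξ·ΔH°_rxn = 19.782 × -232 = -4589.4 kJ/s
Q = ΔH = -4589.4 kJ/s = -4589.4 kW
Heat removed = 275370 kJ/min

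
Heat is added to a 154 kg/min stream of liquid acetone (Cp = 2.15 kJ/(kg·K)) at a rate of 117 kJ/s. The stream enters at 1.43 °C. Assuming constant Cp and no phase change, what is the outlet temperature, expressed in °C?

T_out = 22.6 °C

Q = 117 kJ/s = 7020 kJ/min
ΔT = Q/(ṁ·Cp) = 7020/(154×2.15) = 21.202 K
T_out = 1.43 + 21.202 = 22.632 °C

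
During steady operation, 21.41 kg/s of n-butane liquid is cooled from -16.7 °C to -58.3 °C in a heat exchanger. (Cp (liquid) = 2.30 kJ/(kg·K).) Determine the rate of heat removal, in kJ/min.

Q_c = 123000 kJ/min

Q = ṁ·Cp·ΔT = 21.41 × 2.30 × (-58.3 − -16.7) = -2048.5 kJ/s
Cooling duty = 122910 kJ/min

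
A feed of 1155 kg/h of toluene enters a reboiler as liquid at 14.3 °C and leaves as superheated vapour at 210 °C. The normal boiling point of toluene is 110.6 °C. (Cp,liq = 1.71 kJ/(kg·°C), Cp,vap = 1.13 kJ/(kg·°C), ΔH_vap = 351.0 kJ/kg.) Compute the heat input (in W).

Q = 201000 W

liquid 14.3→110.6 °C: 164.67 kJ/kg
vaporisation at 110.6 °C: 351 kJ/kg
vapour 110.6→210 °C: 112.32 kJ/kg
Δh = 164.67 + 351 + 112.32 = 628 kJ/kg
Q = ṁ·Δh = 1155 kg/h × 628 kJ/kg = 725330 kJ/h
|Q| = 201.48 kW = 201480 W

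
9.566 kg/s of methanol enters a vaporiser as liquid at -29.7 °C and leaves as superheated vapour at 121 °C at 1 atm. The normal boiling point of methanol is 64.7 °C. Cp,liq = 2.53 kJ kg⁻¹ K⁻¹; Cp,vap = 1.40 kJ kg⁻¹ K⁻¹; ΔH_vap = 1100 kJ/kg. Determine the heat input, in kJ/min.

Q = 814000 kJ/min

liquid -29.7→64.7 °C: 238.83 kJ/kg
vaporisation at 64.7 °C: 1100 kJ/kg
vapour 64.7→121 °C: 78.82 kJ/kg
Δh = 238.83 + 1100 + 78.82 = 1417.7 kJ/kg
Q = ṁ·Δh = 9.566 kg/s × 1417.7 kJ/kg = 13561 kJ/s
|Q| = 13561 kW = 813680 kJ/min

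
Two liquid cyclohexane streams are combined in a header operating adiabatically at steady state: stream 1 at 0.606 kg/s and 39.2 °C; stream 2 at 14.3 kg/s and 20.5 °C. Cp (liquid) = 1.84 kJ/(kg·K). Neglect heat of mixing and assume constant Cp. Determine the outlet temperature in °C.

T_out = 21.3 °C

Adiabatic, steady state ⇒ Σ ṁᵢCp,ᵢ(T_out − Tᵢ) = 0
Σ ṁᵢCp,ᵢTᵢ = 0.606×1.84×39.2 + 14.3×1.84×20.5 = 583.11
Σ ṁᵢCp,ᵢ = 0.606×1.84 + 14.3×1.84 = 27.427
T_out = 583.11 / 27.427 = 21.26 °C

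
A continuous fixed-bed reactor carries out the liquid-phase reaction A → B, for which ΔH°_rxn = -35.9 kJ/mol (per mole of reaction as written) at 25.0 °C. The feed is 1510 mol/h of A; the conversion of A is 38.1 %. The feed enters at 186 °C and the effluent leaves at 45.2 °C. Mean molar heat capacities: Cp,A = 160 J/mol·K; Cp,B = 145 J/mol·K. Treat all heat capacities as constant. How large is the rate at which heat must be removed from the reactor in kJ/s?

Q_out = 15.2 kJ/s

Extent of reaction ξ = 0.381 × 1510 = 575.31 mol/h
Reaction term: ξ·ΔH°_rxn = 575.31 × -35.9 = -20654 kJ/h
Sensible, feed 186→25 °C: -38898 kJ/h
Outlet flows (mol/h): A 934.69, B 575.31
Sensible, products 25→45.2 °C: 4706 kJ/h
Q = ΔH = -54845 kJ/h = -15.235 kW
Heat removed = 15.235 kJ/s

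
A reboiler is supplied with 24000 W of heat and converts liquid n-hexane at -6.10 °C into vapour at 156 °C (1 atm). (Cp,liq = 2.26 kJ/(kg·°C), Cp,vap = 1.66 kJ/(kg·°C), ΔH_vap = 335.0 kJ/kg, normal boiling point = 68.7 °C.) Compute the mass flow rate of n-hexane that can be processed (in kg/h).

ṁ = 133 kg/h

Δh = 2.26×(68.7−-6.10) + 335.0 + 1.66×(156−68.7) = 648.97 kJ/kg
Q = 24000 W = 24 kJ/s = 86400 kJ/h
ṁ = Q/Δh = 86400 / 648.97 = 133.13 kg/h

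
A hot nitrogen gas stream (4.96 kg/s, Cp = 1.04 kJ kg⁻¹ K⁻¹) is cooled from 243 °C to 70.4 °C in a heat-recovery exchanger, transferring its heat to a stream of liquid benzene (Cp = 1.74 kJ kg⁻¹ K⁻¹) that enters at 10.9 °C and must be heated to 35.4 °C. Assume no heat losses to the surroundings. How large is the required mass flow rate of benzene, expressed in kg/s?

Heat released by hot stream: Q = 4.96 × 1.04 × (243 − 70.4) = 890.34 kJ/s
Energy balance on cold side (adiabatic exchanger): Q = ṁ_c·Cp_c·(T_c,out − T_c,in)
ṁ_c = 890.34 / [1.74 × (35.4 − 10.9)] = 20.885 kg/s

ṁ_c = 20.9 kg/s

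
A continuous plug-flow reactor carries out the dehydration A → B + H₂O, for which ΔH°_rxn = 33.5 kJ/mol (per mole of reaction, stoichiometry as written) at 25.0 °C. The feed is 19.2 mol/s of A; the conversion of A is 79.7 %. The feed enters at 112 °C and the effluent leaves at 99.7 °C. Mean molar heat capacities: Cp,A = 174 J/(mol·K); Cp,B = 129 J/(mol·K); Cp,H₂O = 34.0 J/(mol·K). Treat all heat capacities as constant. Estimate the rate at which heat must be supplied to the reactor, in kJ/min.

Extent of reaction ξ = 0.797 × 19.2 = 15.302 mol/s
Reaction term: ξ·ΔH°_rxn = 15.302 × 33.5 = 512.63 kJ/s
Sensible, feed 112→25 °C: -290.65 kJ/s
Outlet flows (mol/s): A 3.8976, B 15.302, H₂O 15.302
Sensible, products 25→99.7 °C: 236.98 kJ/s
Q = ΔH = 458.96 kJ/s = 458.96 kW
Heat supplied = 27538 kJ/min

Q_in = 27500 kJ/min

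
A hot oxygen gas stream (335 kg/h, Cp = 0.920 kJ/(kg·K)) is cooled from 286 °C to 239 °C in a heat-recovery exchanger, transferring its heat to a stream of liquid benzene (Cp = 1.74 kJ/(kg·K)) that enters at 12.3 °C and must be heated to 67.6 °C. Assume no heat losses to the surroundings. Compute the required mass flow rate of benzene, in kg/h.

ṁ_c = 151 kg/h

Heat released by hot stream: Q = 335 × 0.920 × (286 − 239) = 14485 kJ/h
Energy balance on cold side (adiabatic exchanger): Q = ṁ_c·Cp_c·(T_c,out − T_c,in)
ṁ_c = 14485 / [1.74 × (67.6 − 12.3)] = 150.54 kg/h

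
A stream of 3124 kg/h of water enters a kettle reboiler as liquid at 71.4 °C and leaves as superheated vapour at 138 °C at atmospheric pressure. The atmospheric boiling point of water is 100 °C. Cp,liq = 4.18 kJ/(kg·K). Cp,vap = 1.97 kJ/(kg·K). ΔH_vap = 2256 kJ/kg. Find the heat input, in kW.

liquid 71.4→100 °C: 119.55 kJ/kg
vaporisation at 100 °C: 2256 kJ/kg
vapour 100→138 °C: 74.86 kJ/kg
Δh = 119.55 + 2256 + 74.86 = 2450.4 kJ/kg
Q = ṁ·Δh = 3124 kg/h × 2450.4 kJ/kg = 7.6551e+06 kJ/h
|Q| = 2126.4 kW

Q = 2130 kW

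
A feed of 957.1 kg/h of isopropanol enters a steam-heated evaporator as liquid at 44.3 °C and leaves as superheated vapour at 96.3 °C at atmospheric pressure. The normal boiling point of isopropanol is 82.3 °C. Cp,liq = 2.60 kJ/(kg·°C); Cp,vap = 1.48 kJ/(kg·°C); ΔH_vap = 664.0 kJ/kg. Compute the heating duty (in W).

liquid 44.3→82.3 °C: 98.8 kJ/kg
vaporisation at 82.3 °C: 664 kJ/kg
vapour 82.3→96.3 °C: 20.72 kJ/kg
Δh = 98.8 + 664 + 20.72 = 783.52 kJ/kg
Q = ṁ·Δh = 957.1 kg/h × 783.52 kJ/kg = 749910 kJ/h
|Q| = 208.31 kW = 208310 W

Q = 208000 W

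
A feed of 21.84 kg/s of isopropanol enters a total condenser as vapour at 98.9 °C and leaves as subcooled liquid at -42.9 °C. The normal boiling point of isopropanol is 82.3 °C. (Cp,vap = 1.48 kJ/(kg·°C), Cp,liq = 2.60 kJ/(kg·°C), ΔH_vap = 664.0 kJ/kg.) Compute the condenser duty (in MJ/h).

Q_c = 79700 MJ/h

vapour 98.9→82.3 °C: -24.568 kJ/kg
condensation at 82.3 °C: -664 kJ/kg
liquid 82.3→-42.9 °C: -325.52 kJ/kg
Δh = -24.568 + -664 + -325.52 = -1014.1 kJ/kg
Q = ṁ·Δh = 21.84 kg/s × -1014.1 kJ/kg = -22148 kJ/s
|Q| = 22148 kW = 79732 MJ/h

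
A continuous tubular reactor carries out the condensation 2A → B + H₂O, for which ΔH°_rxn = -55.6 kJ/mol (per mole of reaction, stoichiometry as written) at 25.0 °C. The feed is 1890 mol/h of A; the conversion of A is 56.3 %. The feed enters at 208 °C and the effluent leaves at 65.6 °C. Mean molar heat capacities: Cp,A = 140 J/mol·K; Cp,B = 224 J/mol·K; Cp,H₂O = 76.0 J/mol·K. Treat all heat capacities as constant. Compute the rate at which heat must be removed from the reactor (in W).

Extent of reaction ξ = 0.563 × 1890 / 2 = 532.03 mol/h
Reaction term: ξ·ΔH°_rxn = 532.03 × -55.6 = -29581 kJ/h
Sensible, feed 208→25 °C: -48422 kJ/h
Outlet flows (mol/h): A 825.93, B 532.03, H₂O 532.03
Sensible, products 25→65.6 °C: 11175 kJ/h
Q = ΔH = -66828 kJ/h = -18.563 kW
Heat removed = 18563 W

Q_out = 18600 W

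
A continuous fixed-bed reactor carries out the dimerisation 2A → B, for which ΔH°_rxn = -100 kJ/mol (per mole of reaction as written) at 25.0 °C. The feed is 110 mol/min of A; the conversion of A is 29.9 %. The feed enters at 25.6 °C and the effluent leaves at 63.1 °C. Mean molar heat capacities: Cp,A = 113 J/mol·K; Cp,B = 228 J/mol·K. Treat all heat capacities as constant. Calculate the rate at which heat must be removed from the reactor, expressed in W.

Q_out = 19600 W

Extent of reaction ξ = 0.299 × 110 / 2 = 16.445 mol/min
Reaction term: ξ·ΔH°_rxn = 16.445 × -100 = -1644.5 kJ/min
Sensible, feed 25.6→25 °C: -7.458 kJ/min
Outlet flows (mol/min): A 77.11, B 16.445
Sensible, products 25→63.1 °C: 474.84 kJ/min
Q = ΔH = -1177.1 kJ/min = -19.619 kW
Heat removed = 19619 W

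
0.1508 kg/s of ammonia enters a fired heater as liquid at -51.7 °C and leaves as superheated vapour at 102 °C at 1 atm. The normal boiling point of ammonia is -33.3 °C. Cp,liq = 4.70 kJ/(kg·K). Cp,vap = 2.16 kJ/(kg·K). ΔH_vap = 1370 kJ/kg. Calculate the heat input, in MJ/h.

liquid -51.7→-33.3 °C: 86.48 kJ/kg
vaporisation at -33.3 °C: 1370 kJ/kg
vapour -33.3→102 °C: 292.25 kJ/kg
Δh = 86.48 + 1370 + 292.25 = 1748.7 kJ/kg
Q = ṁ·Δh = 0.1508 kg/s × 1748.7 kJ/kg = 263.71 kJ/s
|Q| = 263.71 kW = 949.35 MJ/h

Q = 949 MJ/h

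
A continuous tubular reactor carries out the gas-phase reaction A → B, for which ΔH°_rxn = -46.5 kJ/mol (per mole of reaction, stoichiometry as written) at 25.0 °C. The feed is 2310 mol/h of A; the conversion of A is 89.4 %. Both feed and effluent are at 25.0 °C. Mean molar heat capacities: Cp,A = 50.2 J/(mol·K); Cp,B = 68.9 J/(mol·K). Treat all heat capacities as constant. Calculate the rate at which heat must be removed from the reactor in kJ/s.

Extent of reaction ξ = 0.894 × 2310 = 2065.1 mol/h
Reaction term: ξ·ΔH°_rxn = 2065.1 × -46.5 = -96029 kJ/h
Q = ΔH = -96029 kJ/h = -26.675 kW
Heat removed = 26.675 kJ/s

Q_out = 26.7 kJ/s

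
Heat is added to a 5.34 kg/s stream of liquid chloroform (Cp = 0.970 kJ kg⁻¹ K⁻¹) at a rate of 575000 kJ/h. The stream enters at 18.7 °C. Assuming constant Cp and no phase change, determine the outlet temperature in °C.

T_out = 49.5 °C

Q = 575000 kJ/h = 159.72 kJ/s
ΔT = Q/(ṁ·Cp) = 159.72/(5.34×0.970) = 30.836 K
T_out = 18.7 + 30.836 = 49.536 °C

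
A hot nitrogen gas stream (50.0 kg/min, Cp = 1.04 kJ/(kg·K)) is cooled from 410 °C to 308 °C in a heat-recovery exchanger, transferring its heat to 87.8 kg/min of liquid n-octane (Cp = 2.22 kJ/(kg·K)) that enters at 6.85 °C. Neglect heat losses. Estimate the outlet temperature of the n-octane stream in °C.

T_c,out = 34.1 °C

Heat released by hot stream: Q = 50.0 × 1.04 × (410 − 308) = 5304 kJ/min
Energy balance on cold side (adiabatic exchanger): Q = ṁ_c·Cp_c·(T_c,out − T_c,in)
T_c,out = 6.85 + 5304/(87.8 × 2.22) = 34.062 °C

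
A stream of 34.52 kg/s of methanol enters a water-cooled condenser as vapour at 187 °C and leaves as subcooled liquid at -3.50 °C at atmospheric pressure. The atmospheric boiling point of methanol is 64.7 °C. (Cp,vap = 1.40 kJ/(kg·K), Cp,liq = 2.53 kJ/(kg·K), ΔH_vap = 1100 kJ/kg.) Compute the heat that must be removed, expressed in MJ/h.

Q_c = 179000 MJ/h

vapour 187→64.7 °C: -171.22 kJ/kg
condensation at 64.7 °C: -1100 kJ/kg
liquid 64.7→-3.50 °C: -172.55 kJ/kg
Δh = -171.22 + -1100 + -172.55 = -1443.8 kJ/kg
Q = ṁ·Δh = 34.52 kg/s × -1443.8 kJ/kg = -49839 kJ/s
|Q| = 49839 kW = 179420 MJ/h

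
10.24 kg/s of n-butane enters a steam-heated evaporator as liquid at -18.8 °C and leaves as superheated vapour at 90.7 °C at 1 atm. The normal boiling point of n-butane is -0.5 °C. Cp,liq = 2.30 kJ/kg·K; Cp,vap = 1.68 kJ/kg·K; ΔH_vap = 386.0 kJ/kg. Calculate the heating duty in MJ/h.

Q = 21400 MJ/h

liquid -18.8→-0.5 °C: 42.09 kJ/kg
vaporisation at -0.5 °C: 386 kJ/kg
vapour -0.5→90.7 °C: 153.22 kJ/kg
Δh = 42.09 + 386 + 153.22 = 581.31 kJ/kg
Q = ṁ·Δh = 10.24 kg/s × 581.31 kJ/kg = 5952.6 kJ/s
|Q| = 5952.6 kW = 21429 MJ/h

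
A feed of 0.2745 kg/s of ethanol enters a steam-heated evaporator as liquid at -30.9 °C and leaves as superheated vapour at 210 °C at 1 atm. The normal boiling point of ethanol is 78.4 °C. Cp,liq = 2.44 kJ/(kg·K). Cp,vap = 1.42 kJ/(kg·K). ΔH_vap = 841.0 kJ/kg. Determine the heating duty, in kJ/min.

liquid -30.9→78.4 °C: 266.69 kJ/kg
vaporisation at 78.4 °C: 841 kJ/kg
vapour 78.4→210 °C: 186.87 kJ/kg
Δh = 266.69 + 841 + 186.87 = 1294.6 kJ/kg
Q = ṁ·Δh = 0.2745 kg/s × 1294.6 kJ/kg = 355.36 kJ/s
|Q| = 355.36 kW = 21321 kJ/min

Q = 21300 kJ/min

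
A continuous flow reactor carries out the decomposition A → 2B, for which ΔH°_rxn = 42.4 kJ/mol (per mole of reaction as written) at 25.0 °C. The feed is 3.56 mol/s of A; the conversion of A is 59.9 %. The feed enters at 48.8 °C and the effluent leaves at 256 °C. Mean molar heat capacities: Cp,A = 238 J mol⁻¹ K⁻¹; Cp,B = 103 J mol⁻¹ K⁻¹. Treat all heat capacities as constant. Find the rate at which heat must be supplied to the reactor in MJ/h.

Extent of reaction ξ = 0.599 × 3.56 = 2.1324 mol/s
Reaction term: ξ·ΔH°_rxn = 2.1324 × 42.4 = 90.415 kJ/s
Sensible, feed 48.8→25 °C: -20.165 kJ/s
Outlet flows (mol/s): A 1.4276, B 4.2649
Sensible, products 25→256 °C: 179.96 kJ/s
Q = ΔH = 250.21 kJ/s = 250.21 kW
Heat supplied = 900.75 MJ/h

Q_in = 901 MJ/h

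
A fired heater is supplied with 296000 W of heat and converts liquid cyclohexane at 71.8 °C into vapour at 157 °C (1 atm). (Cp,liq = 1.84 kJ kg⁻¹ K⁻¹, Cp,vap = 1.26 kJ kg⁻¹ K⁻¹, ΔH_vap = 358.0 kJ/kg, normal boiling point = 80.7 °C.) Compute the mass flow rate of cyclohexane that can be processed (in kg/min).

ṁ = 37.7 kg/min

Δh = 1.84×(80.7−71.8) + 358.0 + 1.26×(157−80.7) = 470.51 kJ/kg
Q = 296000 W = 296 kJ/s = 17760 kJ/min
ṁ = Q/Δh = 17760 / 470.51 = 37.746 kg/min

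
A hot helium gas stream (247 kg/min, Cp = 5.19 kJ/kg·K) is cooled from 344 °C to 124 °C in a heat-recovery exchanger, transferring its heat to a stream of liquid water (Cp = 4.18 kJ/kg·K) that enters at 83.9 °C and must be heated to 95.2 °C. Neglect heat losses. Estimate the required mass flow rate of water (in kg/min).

ṁ_c = 5970 kg/min

Heat released by hot stream: Q = 247 × 5.19 × (344 − 124) = 282020 kJ/min
Energy balance on cold side (adiabatic exchanger): Q = ṁ_c·Cp_c·(T_c,out − T_c,in)
ṁ_c = 282020 / [4.18 × (95.2 − 83.9)] = 5970.8 kg/min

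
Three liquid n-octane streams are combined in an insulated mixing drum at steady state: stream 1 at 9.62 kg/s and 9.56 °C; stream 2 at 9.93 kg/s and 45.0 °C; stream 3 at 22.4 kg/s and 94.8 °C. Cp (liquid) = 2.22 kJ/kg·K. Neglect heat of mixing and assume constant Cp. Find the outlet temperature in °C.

T_out = 63.5 °C

Energy balance with Q = 0: Σ ṁᵢCp,ᵢ(T_out − Tᵢ) = 0
T_out = Σ ṁᵢCp,ᵢTᵢ / Σ ṁᵢCp,ᵢ
      = 5910.4 / 93.129 = 63.465 °C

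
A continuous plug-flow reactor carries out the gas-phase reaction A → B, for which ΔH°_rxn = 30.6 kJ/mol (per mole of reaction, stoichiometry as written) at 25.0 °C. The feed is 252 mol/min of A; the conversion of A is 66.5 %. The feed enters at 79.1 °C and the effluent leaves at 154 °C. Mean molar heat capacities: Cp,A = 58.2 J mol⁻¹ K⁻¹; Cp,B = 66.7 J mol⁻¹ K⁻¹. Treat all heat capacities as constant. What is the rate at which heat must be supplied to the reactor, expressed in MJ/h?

Extent of reaction ξ = 0.665 × 252 = 167.58 mol/min
Reaction term: ξ·ΔH°_rxn = 167.58 × 30.6 = 5127.9 kJ/min
Sensible, feed 79.1→25 °C: -793.45 kJ/min
Outlet flows (mol/min): A 84.42, B 167.58
Sensible, products 25→154 °C: 2075.7 kJ/min
Q = ΔH = 6410.2 kJ/min = 106.84 kW
Heat supplied = 384.61 MJ/h

Q_in = 385 MJ/h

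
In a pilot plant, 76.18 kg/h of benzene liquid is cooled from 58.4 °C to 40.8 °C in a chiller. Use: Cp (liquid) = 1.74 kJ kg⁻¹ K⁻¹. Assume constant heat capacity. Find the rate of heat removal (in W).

Q = ṁ·Cp·ΔT = 76.18 × 1.74 × (40.8 − 58.4) = -2332.9 kJ/h
Converting: 2332.9 / 3600 s = 0.64804 kW
Cooling duty = 648.04 W

Q_c = 648 W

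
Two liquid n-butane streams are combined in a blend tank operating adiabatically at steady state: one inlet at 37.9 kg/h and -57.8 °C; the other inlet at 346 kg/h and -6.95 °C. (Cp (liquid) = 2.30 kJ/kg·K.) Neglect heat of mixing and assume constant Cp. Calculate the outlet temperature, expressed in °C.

T_out = -12.0 °C

No heat crosses the boundary, so H_out = H_in.
T_out = Σ ṁᵢCp,ᵢTᵢ / Σ ṁᵢCp,ᵢ
      = -10569 / 882.97 = -11.97 °C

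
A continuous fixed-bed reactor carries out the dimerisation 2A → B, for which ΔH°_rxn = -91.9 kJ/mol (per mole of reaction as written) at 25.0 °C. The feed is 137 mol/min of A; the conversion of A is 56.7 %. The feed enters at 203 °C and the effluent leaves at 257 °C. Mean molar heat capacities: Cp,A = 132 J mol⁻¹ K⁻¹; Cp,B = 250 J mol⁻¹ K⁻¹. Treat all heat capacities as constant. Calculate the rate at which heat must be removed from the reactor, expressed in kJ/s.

Extent of reaction ξ = 0.567 × 137 / 2 = 38.839 mol/min
Reaction term: ξ·ΔH°_rxn = 38.839 × -91.9 = -3569.4 kJ/min
Sensible, feed 203→25 °C: -3219 kJ/min
Outlet flows (mol/min): A 59.321, B 38.839
Sensible, products 25→257 °C: 4069.3 kJ/min
Q = ΔH = -2719 kJ/min = -45.316 kW
Heat removed = 45.316 kJ/s

Q_out = 45.3 kJ/s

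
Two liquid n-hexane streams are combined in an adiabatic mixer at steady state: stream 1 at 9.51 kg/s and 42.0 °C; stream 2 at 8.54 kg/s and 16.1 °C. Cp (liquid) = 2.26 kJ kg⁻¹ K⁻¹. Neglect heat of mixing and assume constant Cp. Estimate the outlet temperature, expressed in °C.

Adiabatic, steady state ⇒ Σ ṁᵢCp,ᵢ(T_out − Tᵢ) = 0
T_out = Σ ṁᵢCp,ᵢTᵢ / Σ ṁᵢCp,ᵢ
      = 1213.4 / 40.793 = 29.746 °C

T_out = 29.7 °C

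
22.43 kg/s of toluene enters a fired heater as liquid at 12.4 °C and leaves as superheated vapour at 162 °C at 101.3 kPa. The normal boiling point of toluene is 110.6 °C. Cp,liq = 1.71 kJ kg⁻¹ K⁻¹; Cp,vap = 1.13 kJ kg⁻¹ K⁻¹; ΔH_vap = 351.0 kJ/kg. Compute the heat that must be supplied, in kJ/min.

liquid 12.4→110.6 °C: 167.92 kJ/kg
vaporisation at 110.6 °C: 351 kJ/kg
vapour 110.6→162 °C: 58.082 kJ/kg
Δh = 167.92 + 351 + 58.082 = 577 kJ/kg
Q = ṁ·Δh = 22.43 kg/s × 577 kJ/kg = 12942 kJ/s
|Q| = 12942 kW = 776530 kJ/min

Q = 777000 kJ/min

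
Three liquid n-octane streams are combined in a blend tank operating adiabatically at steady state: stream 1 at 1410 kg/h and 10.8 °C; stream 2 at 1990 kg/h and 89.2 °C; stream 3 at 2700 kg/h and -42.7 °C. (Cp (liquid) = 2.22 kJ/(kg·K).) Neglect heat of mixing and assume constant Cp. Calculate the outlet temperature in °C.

Energy balance with Q = 0: Σ ṁᵢCp,ᵢ(T_out − Tᵢ) = 0
T_out = Σ ṁᵢCp,ᵢTᵢ / Σ ṁᵢCp,ᵢ
      = 171930 / 13542 = 12.696 °C

T_out = 12.7 °C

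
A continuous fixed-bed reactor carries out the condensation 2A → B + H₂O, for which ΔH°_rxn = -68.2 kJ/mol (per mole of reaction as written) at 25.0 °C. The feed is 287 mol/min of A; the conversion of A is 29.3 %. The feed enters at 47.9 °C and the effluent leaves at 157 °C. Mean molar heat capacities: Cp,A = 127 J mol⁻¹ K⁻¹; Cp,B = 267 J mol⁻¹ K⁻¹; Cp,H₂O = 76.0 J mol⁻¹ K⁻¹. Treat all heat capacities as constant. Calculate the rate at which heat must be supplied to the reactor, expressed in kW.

Extent of reaction ξ = 0.293 × 287 / 2 = 42.045 mol/min
Reaction term: ξ·ΔH°_rxn = 42.045 × -68.2 = -2867.5 kJ/min
Sensible, feed 47.9→25 °C: -834.68 kJ/min
Outlet flows (mol/min): A 202.91, B 42.045, H₂O 42.045
Sensible, products 25→157 °C: 5305.2 kJ/min
Q = ΔH = 1603 kJ/min = 26.717 kW
Heat supplied = 26.717 kW

Q_in = 26.7 kW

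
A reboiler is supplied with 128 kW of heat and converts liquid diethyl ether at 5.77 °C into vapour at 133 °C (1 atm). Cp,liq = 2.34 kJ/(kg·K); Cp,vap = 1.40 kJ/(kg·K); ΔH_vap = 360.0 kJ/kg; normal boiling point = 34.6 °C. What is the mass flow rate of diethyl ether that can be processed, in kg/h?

Δh = 2.34×(34.6−5.77) + 360.0 + 1.40×(133−34.6) = 565.22 kJ/kg
Q = 128 kW = 128 kJ/s = 460800 kJ/h
ṁ = Q/Δh = 460800 / 565.22 = 815.25 kg/h

ṁ = 815 kg/h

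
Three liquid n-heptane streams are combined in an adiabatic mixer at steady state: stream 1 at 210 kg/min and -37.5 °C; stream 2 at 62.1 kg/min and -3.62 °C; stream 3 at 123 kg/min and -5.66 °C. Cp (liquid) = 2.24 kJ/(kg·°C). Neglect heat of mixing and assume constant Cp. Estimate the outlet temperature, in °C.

Energy balance with Q = 0: Σ ṁᵢCp,ᵢ(T_out − Tᵢ) = 0
T_out = Σ ṁᵢCp,ᵢTᵢ / Σ ṁᵢCp,ᵢ
      = -19703 / 885.02 = -22.263 °C

T_out = -22.3 °C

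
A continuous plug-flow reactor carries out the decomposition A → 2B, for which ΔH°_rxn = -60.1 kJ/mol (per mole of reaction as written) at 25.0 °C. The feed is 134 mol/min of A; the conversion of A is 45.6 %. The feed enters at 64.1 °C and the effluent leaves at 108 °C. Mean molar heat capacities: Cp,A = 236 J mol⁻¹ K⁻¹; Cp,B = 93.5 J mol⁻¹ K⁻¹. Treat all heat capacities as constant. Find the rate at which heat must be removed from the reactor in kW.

Q_out = 42.2 kW

Extent of reaction ξ = 0.456 × 134 = 61.104 mol/min
Reaction term: ξ·ΔH°_rxn = 61.104 × -60.1 = -3672.4 kJ/min
Sensible, feed 64.1→25 °C: -1236.5 kJ/min
Outlet flows (mol/min): A 72.896, B 122.21
Sensible, products 25→108 °C: 2376.3 kJ/min
Q = ΔH = -2532.6 kJ/min = -42.209 kW
Heat removed = 42.209 kW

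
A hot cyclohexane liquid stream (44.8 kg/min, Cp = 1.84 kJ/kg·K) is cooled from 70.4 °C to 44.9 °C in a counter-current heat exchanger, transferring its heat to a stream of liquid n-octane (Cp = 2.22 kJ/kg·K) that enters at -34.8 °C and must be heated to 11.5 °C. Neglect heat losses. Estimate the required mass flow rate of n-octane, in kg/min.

Heat released by hot stream: Q = 44.8 × 1.84 × (70.4 − 44.9) = 2102 kJ/min
Energy balance on cold side (adiabatic exchanger): Q = ṁ_c·Cp_c·(T_c,out − T_c,in)
ṁ_c = 2102 / [2.22 × (11.5 − -34.8)] = 20.45 kg/min

ṁ_c = 20.5 kg/min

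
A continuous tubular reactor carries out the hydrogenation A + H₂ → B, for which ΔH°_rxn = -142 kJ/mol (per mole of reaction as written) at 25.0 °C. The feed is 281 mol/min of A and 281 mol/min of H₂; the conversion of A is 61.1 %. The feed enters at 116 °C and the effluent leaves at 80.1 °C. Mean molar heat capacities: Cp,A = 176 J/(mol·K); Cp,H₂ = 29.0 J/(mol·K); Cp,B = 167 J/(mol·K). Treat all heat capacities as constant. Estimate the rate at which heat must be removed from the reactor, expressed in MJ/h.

Extent of reaction ξ = 0.611 × 281 = 171.69 mol/min
Reaction term: ξ·ΔH°_rxn = 171.69 × -142 = -24380 kJ/min
Sensible, feed 116→25 °C: -5242.1 kJ/min
Outlet flows (mol/min): A 109.31, H₂ 109.31, B 171.69
Sensible, products 25→80.1 °C: 2814.5 kJ/min
Q = ΔH = -26808 kJ/min = -446.79 kW
Heat removed = 1608.5 MJ/h

Q_out = 1610 MJ/h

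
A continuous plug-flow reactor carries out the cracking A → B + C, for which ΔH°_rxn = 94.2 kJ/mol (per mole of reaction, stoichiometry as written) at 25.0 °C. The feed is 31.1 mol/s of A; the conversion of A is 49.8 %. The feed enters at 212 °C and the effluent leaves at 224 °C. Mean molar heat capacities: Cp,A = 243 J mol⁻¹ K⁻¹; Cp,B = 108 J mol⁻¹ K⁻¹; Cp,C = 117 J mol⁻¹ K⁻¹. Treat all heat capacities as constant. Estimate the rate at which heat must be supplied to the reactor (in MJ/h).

Extent of reaction ξ = 0.498 × 31.1 = 15.488 mol/s
Reaction term: ξ·ΔH°_rxn = 15.488 × 94.2 = 1459 kJ/s
Sensible, feed 212→25 °C: -1413.2 kJ/s
Outlet flows (mol/s): A 15.612, B 15.488, C 15.488
Sensible, products 25→224 °C: 1448.4 kJ/s
Q = ΔH = 1494.2 kJ/s = 1494.2 kW
Heat supplied = 5379 MJ/h

Q_in = 5380 MJ/h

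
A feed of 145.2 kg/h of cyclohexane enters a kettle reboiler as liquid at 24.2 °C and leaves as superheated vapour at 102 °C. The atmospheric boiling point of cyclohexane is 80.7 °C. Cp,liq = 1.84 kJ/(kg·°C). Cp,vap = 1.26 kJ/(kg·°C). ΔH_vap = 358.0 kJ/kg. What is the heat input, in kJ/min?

liquid 24.2→80.7 °C: 103.96 kJ/kg
vaporisation at 80.7 °C: 358 kJ/kg
vapour 80.7→102 °C: 26.838 kJ/kg
Δh = 103.96 + 358 + 26.838 = 488.8 kJ/kg
Q = ṁ·Δh = 145.2 kg/h × 488.8 kJ/kg = 70973 kJ/h
|Q| = 19.715 kW = 1182.9 kJ/min

Q = 1180 kJ/min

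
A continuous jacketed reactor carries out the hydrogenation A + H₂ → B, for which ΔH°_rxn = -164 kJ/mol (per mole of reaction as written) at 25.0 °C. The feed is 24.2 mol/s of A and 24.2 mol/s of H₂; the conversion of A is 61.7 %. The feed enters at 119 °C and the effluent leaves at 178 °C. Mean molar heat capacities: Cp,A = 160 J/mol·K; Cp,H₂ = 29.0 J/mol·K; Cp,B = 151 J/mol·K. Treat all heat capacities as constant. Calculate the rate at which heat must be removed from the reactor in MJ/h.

Q_out = 8160 MJ/h

Extent of reaction ξ = 0.617 × 24.2 = 14.931 mol/s
Reaction term: ξ·ΔH°_rxn = 14.931 × -164 = -2448.7 kJ/s
Sensible, feed 119→25 °C: -429.94 kJ/s
Outlet flows (mol/s): A 9.2686, H₂ 9.2686, B 14.931
Sensible, products 25→178 °C: 612.98 kJ/s
Q = ΔH = -2265.7 kJ/s = -2265.7 kW
Heat removed = 8156.5 MJ/h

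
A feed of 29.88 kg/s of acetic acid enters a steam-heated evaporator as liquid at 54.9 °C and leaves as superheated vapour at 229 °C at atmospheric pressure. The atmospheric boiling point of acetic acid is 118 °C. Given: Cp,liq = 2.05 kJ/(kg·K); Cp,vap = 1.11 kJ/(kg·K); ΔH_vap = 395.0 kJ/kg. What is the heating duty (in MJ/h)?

liquid 54.9→118 °C: 129.35 kJ/kg
vaporisation at 118 °C: 395 kJ/kg
vapour 118→229 °C: 123.21 kJ/kg
Δh = 129.35 + 395 + 123.21 = 647.57 kJ/kg
Q = ṁ·Δh = 29.88 kg/s × 647.57 kJ/kg = 19349 kJ/s
|Q| = 19349 kW = 69657 MJ/h

Q = 69700 MJ/h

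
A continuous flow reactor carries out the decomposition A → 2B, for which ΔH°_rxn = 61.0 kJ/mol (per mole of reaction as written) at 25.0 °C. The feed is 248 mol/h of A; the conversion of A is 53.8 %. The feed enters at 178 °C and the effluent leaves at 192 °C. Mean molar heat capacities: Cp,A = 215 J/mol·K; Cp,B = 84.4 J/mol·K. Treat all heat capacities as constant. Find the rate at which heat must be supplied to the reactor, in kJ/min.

Extent of reaction ξ = 0.538 × 248 = 133.42 mol/h
Reaction term: ξ·ΔH°_rxn = 133.42 × 61.0 = 8138.9 kJ/h
Sensible, feed 178→25 °C: -8158 kJ/h
Outlet flows (mol/h): A 114.58, B 266.85
Sensible, products 25→192 °C: 7875 kJ/h
Q = ΔH = 7855.9 kJ/h = 2.1822 kW
Heat supplied = 130.93 kJ/min

Q_in = 131 kJ/min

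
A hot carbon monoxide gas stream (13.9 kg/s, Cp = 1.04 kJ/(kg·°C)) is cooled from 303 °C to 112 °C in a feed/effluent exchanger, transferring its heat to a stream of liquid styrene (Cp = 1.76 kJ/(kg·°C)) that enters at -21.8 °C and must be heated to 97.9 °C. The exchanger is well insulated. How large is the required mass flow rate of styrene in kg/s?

Heat released by hot stream: Q = 13.9 × 1.04 × (303 − 112) = 2761.1 kJ/s
Energy balance on cold side (adiabatic exchanger): Q = ṁ_c·Cp_c·(T_c,out − T_c,in)
ṁ_c = 2761.1 / [1.76 × (97.9 − -21.8)] = 13.106 kg/s

ṁ_c = 13.1 kg/s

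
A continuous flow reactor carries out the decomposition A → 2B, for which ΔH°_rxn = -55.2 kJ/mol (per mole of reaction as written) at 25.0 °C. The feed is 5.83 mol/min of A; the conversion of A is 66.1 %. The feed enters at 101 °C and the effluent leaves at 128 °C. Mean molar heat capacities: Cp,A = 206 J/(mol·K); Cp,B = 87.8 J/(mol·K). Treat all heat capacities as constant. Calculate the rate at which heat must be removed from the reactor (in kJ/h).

Q_out = 11500 kJ/h

Extent of reaction ξ = 0.661 × 5.83 = 3.8536 mol/min
Reaction term: ξ·ΔH°_rxn = 3.8536 × -55.2 = -212.72 kJ/min
Sensible, feed 101→25 °C: -91.274 kJ/min
Outlet flows (mol/min): A 1.9764, B 7.7073
Sensible, products 25→128 °C: 111.63 kJ/min
Q = ΔH = -192.36 kJ/min = -3.206 kW
Heat removed = 11542 kJ/h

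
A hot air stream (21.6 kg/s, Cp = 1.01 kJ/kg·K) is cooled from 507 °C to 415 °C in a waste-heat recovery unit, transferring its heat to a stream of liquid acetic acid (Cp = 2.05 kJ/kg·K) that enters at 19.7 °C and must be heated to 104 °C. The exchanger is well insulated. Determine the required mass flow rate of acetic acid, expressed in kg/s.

Heat released by hot stream: Q = 21.6 × 1.01 × (507 − 415) = 2007.1 kJ/s
Energy balance on cold side (adiabatic exchanger): Q = ṁ_c·Cp_c·(T_c,out − T_c,in)
ṁ_c = 2007.1 / [2.05 × (104 − 19.7)] = 11.614 kg/s

ṁ_c = 11.6 kg/s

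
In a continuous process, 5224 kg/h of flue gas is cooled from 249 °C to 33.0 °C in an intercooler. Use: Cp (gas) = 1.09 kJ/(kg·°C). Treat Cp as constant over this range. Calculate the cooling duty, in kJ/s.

Q = ṁ·Cp·ΔT = 5224 × 1.09 × (33.0 − 249) = -1.2299e+06 kJ/h
Converting: 1.2299e+06 / 3600 s = 341.65 kW

Q_c = 342 kJ/s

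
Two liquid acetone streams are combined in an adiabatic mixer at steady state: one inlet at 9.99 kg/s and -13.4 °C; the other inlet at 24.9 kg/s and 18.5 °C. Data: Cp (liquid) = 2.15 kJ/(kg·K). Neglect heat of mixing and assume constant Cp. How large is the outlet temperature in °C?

Adiabatic, steady state ⇒ Σ ṁᵢCp,ᵢ(T_out − Tᵢ) = 0
Σ ṁᵢCp,ᵢTᵢ = 9.99×2.15×-13.4 + 24.9×2.15×18.5 = 702.59
Σ ṁᵢCp,ᵢ = 9.99×2.15 + 24.9×2.15 = 75.013
T_out = 702.59 / 75.013 = 9.3661 °C

T_out = 9.37 °C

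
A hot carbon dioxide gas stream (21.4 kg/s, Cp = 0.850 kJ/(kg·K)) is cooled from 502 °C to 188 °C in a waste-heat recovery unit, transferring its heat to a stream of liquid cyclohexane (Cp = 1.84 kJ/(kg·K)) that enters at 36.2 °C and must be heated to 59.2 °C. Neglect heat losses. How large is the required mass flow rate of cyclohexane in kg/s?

Heat released by hot stream: Q = 21.4 × 0.850 × (502 − 188) = 5711.7 kJ/s
Energy balance on cold side (adiabatic exchanger): Q = ṁ_c·Cp_c·(T_c,out − T_c,in)
ṁ_c = 5711.7 / [1.84 × (59.2 − 36.2)] = 134.96 kg/s

ṁ_c = 135 kg/s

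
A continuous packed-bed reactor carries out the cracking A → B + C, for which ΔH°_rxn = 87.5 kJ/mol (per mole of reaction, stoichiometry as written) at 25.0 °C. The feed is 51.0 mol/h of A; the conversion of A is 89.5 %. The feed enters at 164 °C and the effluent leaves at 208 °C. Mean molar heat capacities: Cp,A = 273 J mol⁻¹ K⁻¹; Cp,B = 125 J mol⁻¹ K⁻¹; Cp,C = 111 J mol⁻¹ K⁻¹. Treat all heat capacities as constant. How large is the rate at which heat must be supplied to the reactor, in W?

Q_in = 1190 W

Extent of reaction ξ = 0.895 × 51.0 = 45.645 mol/h
Reaction term: ξ·ΔH°_rxn = 45.645 × 87.5 = 3993.9 kJ/h
Sensible, feed 164→25 °C: -1935.3 kJ/h
Outlet flows (mol/h): A 5.355, B 45.645, C 45.645
Sensible, products 25→208 °C: 2238.8 kJ/h
Q = ΔH = 4297.5 kJ/h = 1.1937 kW
Heat supplied = 1193.7 W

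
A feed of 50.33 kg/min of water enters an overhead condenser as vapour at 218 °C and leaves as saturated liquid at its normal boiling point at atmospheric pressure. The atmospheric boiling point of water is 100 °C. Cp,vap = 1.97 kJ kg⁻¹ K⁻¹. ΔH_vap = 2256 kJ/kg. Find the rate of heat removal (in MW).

vapour 218→100 °C: -232.46 kJ/kg
condensation at 100 °C: -2256 kJ/kg
Δh = -232.46 + -2256 = -2488.5 kJ/kg
Q = ṁ·Δh = 50.33 kg/min × -2488.5 kJ/kg = -125240 kJ/min
|Q| = 2087.4 kW = 2.0874 MW

Q_c = 2.09 MW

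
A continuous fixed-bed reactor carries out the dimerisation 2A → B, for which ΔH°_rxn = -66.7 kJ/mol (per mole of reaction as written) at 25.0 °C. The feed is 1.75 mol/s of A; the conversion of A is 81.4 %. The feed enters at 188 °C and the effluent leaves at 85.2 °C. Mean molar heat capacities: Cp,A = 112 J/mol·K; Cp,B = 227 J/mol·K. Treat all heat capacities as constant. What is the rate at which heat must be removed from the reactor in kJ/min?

Q_out = 4050 kJ/min

Extent of reaction ξ = 0.814 × 1.75 / 2 = 0.71225 mol/s
Reaction term: ξ·ΔH°_rxn = 0.71225 × -66.7 = -47.507 kJ/s
Sensible, feed 188→25 °C: -31.948 kJ/s
Outlet flows (mol/s): A 0.3255, B 0.71225
Sensible, products 25→85.2 °C: 11.928 kJ/s
Q = ΔH = -67.527 kJ/s = -67.527 kW
Heat removed = 4051.6 kJ/min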